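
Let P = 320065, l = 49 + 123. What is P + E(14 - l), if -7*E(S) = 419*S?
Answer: 2306657/7 ≈ 3.2952e+5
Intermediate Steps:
l = 172
E(S) = -419*S/7
P + E(14 - l) = 320065 - 419*(14 - 1*172)/7 = 320065 - 419*(14 - 172)/7 = 320065 - 419/7*(-158) = 320065 + 66202/7 = 2306657/7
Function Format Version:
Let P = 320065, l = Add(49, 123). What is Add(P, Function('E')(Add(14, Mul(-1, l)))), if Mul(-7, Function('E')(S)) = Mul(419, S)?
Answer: Rational(2306657, 7) ≈ 3.2952e+5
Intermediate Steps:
l = 172
Function('E')(S) = Mul(Rational(-419, 7), S) (Function('E')(S) = Mul(Rational(-1, 7), Mul(419, S)) = Mul(Rational(-419, 7), S))
Add(P, Function('E')(Add(14, Mul(-1, l)))) = Add(320065, Mul(Rational(-419, 7), Add(14, Mul(-1, 172)))) = Add(320065, Mul(Rational(-419, 7), Add(14, -172))) = Add(320065, Mul(Rational(-419, 7), -158)) = Add(320065, Rational(66202, 7)) = Rational(2306657, 7)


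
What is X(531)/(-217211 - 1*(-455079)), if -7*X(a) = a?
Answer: -531/1665076 ≈ -0.00031890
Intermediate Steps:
X(a) = -a/7
X(531)/(-217211 - 1*(-455079)) = (-1/7*531)/(-217211 - 1*(-455079)) = -531/(7*(-217211 + 455079)) = -531/7/237868 = -531/7*1/237868 = -531/1665076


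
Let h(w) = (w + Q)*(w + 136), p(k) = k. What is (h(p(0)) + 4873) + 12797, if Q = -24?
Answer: 14406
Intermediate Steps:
h(w) = (-24 + w)*(136 + w) (h(w) = (w - 24)*(w + 136) = (-24 + w)*(136 + w))
(h(p(0)) + 4873) + 12797 = ((-3264 + 0**2 + 112*0) + 4873) + 12797 = ((-3264 + 0 + 0) + 4873) + 12797 = (-3264 + 4873) + 12797 = 1609 + 12797 = 14406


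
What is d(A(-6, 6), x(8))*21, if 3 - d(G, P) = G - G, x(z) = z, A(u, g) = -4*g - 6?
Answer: 63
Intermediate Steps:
A(u, g) = -6 - 4*g
d(G, P) = 3 (d(G, P) = 3 - (G - G) = 3 - 1*0 = 3 + 0 = 3)
d(A(-6, 6), x(8))*21 = 3*21 = 63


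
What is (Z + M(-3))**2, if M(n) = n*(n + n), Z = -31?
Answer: 169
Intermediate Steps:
M(n) = 2*n**2 (M(n) = n*(2*n) = 2*n**2)
(Z + M(-3))**2 = (-31 + 2*(-3)**2)**2 = (-31 + 2*9)**2 = (-31 + 18)**2 = (-13)**2 = 169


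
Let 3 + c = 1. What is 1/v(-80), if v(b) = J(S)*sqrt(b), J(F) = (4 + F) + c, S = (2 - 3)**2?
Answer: -I*sqrt(5)/60 ≈ -0.037268*I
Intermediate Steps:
c = -2 (c = -3 + 1 = -2)
S = 1 (S = (-1)**2 = 1)
J(F) = 2 + F (J(F) = (4 + F) - 2 = 2 + F)
v(b) = 3*sqrt(b) (v(b) = (2 + 1)*sqrt(b) = 3*sqrt(b))
1/v(-80) = 1/(3*sqrt(-80)) = 1/(3*(4*I*sqrt(5))) = 1/(12*I*sqrt(5)) = -I*sqrt(5)/60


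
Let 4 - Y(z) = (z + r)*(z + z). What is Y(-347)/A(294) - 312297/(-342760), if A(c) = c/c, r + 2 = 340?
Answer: -52175503/8360 ≈ -6241.1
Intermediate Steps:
r = 338 (r = -2 + 340 = 338)
A(c) = 1
Y(z) = 4 - 2*z*(338 + z) (Y(z) = 4 - (z + 338)*(z + z) = 4 - (338 + z)*2*z = 4 - 2*z*(338 + z))
Y(-347)/A(294) - 312297/(-342760) = (4 - 676*(-347) - 2*(-347)²)/1 - 312297/(-342760) = (4 + 234572 - 2*120409)*1 - 312297*(-1/342760) = (4 + 234572 - 240818)*1 + 7617/8360 = -6242*1 + 7617/8360 = -6242 + 7617/8360 = -52175503/8360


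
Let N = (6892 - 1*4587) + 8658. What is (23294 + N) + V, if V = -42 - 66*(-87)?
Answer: 39957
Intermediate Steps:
V = 5700 (V = -42 + 5742 = 5700)
N = 10963 (N = (6892 - 4587) + 8658 = 2305 + 8658 = 10963)
(23294 + N) + V = (23294 + 10963) + 5700 = 34257 + 5700 = 39957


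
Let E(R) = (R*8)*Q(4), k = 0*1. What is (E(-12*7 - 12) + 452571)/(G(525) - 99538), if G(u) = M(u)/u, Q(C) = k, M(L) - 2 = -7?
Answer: -47519955/10451491 ≈ -4.5467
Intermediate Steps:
M(L) = -5 (M(L) = 2 - 7 = -5)
k = 0
Q(C) = 0
G(u) = -5/u
E(R) = 0 (E(R) = (R*8)*0 = (8*R)*0 = 0)
(E(-12*7 - 12) + 452571)/(G(525) - 99538) = (0 + 452571)/(-5/525 - 99538) = 452571/(-5*1/525 - 99538) = 452571/(-1/105 - 99538) = 452571/(-10451491/105) = 452571*(-105/10451491) = -47519955/10451491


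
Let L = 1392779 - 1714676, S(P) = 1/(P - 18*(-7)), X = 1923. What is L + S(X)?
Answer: -659566952/2049 ≈ -3.2190e+5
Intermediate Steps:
S(P) = 1/(126 + P) (S(P) = 1/(P + 126) = 1/(126 + P))
L = -321897
L + S(X) = -321897 + 1/(126 + 1923) = -321897 + 1/2049 = -659566952/2049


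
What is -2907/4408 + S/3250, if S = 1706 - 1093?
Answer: -177517/377000 ≈ -0.47087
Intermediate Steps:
S = 613
-2907/4408 + S/3250 = -2907/4408 + 613/3250 = -2907*1/4408 + 613*(1/3250) = -153/232 + 613/3250 = -177517/377000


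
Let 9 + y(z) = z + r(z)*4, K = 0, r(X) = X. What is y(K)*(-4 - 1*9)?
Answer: 117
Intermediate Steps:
y(z) = -9 + 5*z (y(z) = -9 + (z + z*4) = -9 + (z + 4*z) = -9 + 5*z)
y(K)*(-4 - 1*9) = (-9 + 5*0)*(-4 - 1*9) = (-9 + 0)*(-4 - 9) = -9*(-13) = 117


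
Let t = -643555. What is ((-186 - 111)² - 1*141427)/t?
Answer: 4838/58505 ≈ 0.082694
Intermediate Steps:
((-186 - 111)² - 1*141427)/t = ((-186 - 111)² - 1*141427)/(-643555) = ((-297)² - 141427)*(-1/643555) = (88209 - 141427)*(-1/643555) = -53218*(-1/643555) = 4838/58505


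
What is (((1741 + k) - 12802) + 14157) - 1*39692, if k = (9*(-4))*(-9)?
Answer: -36272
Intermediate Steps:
k = 324 (k = -36*(-9) = 324)
(((1741 + k) - 12802) + 14157) - 1*39692 = (((1741 + 324) - 12802) + 14157) - 1*39692 = ((2065 - 12802) + 14157) - 39692 = (-10737 + 14157) - 39692 = 3420 - 39692 = -36272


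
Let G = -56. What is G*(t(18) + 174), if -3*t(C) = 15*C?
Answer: -4704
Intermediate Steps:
t(C) = -5*C
G*(t(18) + 174) = -56*(-5*18 + 174) = -56*(-90 + 174) = -56*84 = -4704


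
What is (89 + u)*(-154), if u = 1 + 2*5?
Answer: -15400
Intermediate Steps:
u = 11 (u = 1 + 10 = 11)
(89 + u)*(-154) = (89 + 11)*(-154) = 100*(-154) = -15400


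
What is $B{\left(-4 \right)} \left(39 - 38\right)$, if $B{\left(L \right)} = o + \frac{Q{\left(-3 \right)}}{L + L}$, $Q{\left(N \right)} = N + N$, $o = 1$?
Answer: $\frac{7}{4} \approx 1.75$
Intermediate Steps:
$Q{\left(N \right)} = 2 N$
$B{\left(L \right)} = 1 - \frac{3}{L}$ ($B{\left(L \right)} = 1 + \frac{2 \left(-3\right)}{L + L} = 1 + \frac{1}{2 L} \left(-6\right) = 1 - \frac{3}{L}$)
$B{\left(-4 \right)} \left(39 - 38\right) = \frac{-3 - 4}{-4} \left(39 - 38\right) = \left(- \frac{1}{4}\right) \left(-7\right) 1 = \frac{7}{4} \cdot 1 = \frac{7}{4}$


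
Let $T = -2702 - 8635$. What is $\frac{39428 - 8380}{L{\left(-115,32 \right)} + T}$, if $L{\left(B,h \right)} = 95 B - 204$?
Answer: $- \frac{15524}{11233} \approx -1.382$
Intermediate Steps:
$T = -11337$
$L{\left(B,h \right)} = -204 + 95 B$
$\frac{39428 - 8380}{L{\left(-115,32 \right)} + T} = \frac{39428 - 8380}{\left(-204 + 95 \left(-115\right)\right) - 11337} = \frac{31048}{\left(-204 - 10925\right) - 11337} = \frac{31048}{-11129 - 11337} = \frac{31048}{-22466} = 31048 \left(- \frac{1}{22466}\right) = - \frac{15524}{11233}$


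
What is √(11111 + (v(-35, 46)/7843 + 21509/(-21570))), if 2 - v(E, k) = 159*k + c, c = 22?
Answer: √317937924394321611930/169173510 ≈ 105.40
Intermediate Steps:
v(E, k) = -20 - 159*k (v(E, k) = 2 - (159*k + 22) = 2 - (22 + 159*k) = 2 + (-22 - 159*k) = -20 - 159*k)
√(11111 + (v(-35, 46)/7843 + 21509/(-21570))) = √(11111 + ((-20 - 159*46)/7843 + 21509/(-21570))) = √(11111 + ((-20 - 7314)*(1/7843) + 21509*(-1/21570))) = √(11111 + (-7334*1/7843 - 21509/21570)) = √(11111 + (-7334/7843 - 21509/21570)) = √(11111 - 326889467/169173510) = √(1879359980143/169173510) = √317937924394321611930/169173510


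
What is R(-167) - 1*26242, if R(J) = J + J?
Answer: -26576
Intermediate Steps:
R(J) = 2*J
R(-167) - 1*26242 = 2*(-167) - 1*26242 = -334 - 26242 = -26576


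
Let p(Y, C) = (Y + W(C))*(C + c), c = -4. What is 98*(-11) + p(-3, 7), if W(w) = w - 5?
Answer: -1081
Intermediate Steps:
W(w) = -5 + w
p(Y, C) = (-4 + C)*(-5 + C + Y) (p(Y, C) = (Y + (-5 + C))*(C - 4) = (-5 + C + Y)*(-4 + C) = (-4 + C)*(-5 + C + Y))
98*(-11) + p(-3, 7) = 98*(-11) + (20 + 7**2 - 9*7 - 4*(-3) + 7*(-3)) = -1078 + (20 + 49 - 63 + 12 - 21) = -1078 - 3 = -1081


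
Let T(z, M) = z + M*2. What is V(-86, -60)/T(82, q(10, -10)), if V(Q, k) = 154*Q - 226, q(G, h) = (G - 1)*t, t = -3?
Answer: -6735/14 ≈ -481.07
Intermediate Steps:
q(G, h) = 3 - 3*G (q(G, h) = (G - 1)*(-3) = (-1 + G)*(-3) = 3 - 3*G)
T(z, M) = z + 2*M
V(Q, k) = -226 + 154*Q
V(-86, -60)/T(82, q(10, -10)) = (-226 + 154*(-86))/(82 + 2*(3 - 3*10)) = (-226 - 13244)/(82 + 2*(3 - 30)) = -13470/(82 + 2*(-27)) = -13470/(82 - 54) = -13470/28 = -13470*1/28 = -6735/14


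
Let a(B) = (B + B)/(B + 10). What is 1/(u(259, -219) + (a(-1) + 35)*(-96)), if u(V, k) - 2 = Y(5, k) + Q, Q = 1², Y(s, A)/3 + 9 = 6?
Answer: -3/10034 ≈ -0.00029898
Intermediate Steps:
a(B) = 2*B/(10 + B) (a(B) = (2*B)/(10 + B) = 2*B/(10 + B))
Y(s, A) = -9 (Y(s, A) = -27 + 3*6 = -27 + 18 = -9)
Q = 1
u(V, k) = -6 (u(V, k) = 2 + (-9 + 1) = 2 - 8 = -6)
1/(u(259, -219) + (a(-1) + 35)*(-96)) = 1/(-6 + (2*(-1)/(10 - 1) + 35)*(-96)) = 1/(-6 + (2*(-1)/9 + 35)*(-96)) = 1/(-6 + (2*(-1)*(⅑) + 35)*(-96)) = 1/(-6 + (-2/9 + 35)*(-96)) = 1/(-6 + (313/9)*(-96)) = 1/(-6 - 10016/3) = 1/(-10034/3) = -3/10034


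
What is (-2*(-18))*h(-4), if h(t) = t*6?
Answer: -864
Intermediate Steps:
h(t) = 6*t
(-2*(-18))*h(-4) = (-2*(-18))*(6*(-4)) = 36*(-24) = -864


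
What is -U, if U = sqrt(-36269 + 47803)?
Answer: -sqrt(11534) ≈ -107.40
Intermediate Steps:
U = sqrt(11534) ≈ 107.40
-U = -sqrt(11534)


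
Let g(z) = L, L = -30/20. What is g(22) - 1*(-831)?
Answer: 1659/2 ≈ 829.50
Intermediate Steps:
L = -3/2 (L = -30*1/20 = -3/2 ≈ -1.5000)
g(z) = -3/2
g(22) - 1*(-831) = -3/2 - 1*(-831) = -3/2 + 831 = 1659/2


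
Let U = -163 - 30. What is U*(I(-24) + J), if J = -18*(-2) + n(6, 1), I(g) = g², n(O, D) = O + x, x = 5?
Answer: -120239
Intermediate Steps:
n(O, D) = 5 + O (n(O, D) = O + 5 = 5 + O)
J = 47 (J = -18*(-2) + (5 + 6) = 36 + 11 = 47)
U = -193
U*(I(-24) + J) = -193*((-24)² + 47) = -193*(576 + 47) = -193*623 = -120239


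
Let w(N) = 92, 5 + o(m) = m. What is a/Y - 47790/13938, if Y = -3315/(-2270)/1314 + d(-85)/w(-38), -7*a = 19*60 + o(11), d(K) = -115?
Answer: 64441127862/504790223 ≈ 127.66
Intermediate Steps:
o(m) = -5 + m
a = -1146/7 (a = -(19*60 + (-5 + 11))/7 = -(1140 + 6)/7 = -1/7*1146 = -1146/7 ≈ -163.71)
Y = -62086/49713 (Y = -3315/(-2270)/1314 - 115/92 = -3315*(-1/2270)*(1/1314) - 115*1/92 = (663/454)*(1/1314) - 5/4 = 221/198852 - 5/4 = -62086/49713 ≈ -1.2489)
a/Y - 47790/13938 = -1146/(7*(-62086/49713)) - 47790/13938 = -1146/7*(-49713/62086) - 47790*1/13938 = 28485549/217301 - 7965/2323 = 64441127862/504790223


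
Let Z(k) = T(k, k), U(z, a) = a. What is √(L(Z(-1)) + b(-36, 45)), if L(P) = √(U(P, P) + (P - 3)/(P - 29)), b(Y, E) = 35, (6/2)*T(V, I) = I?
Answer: √(152460 + 66*I*√957)/66 ≈ 5.9162 + 0.039613*I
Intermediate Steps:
T(V, I) = I/3
Z(k) = k/3
L(P) = √(P + (-3 + P)/(-29 + P)) (L(P) = √(P + (P - 3)/(P - 29)) = √(P + (-3 + P)/(-29 + P)))
√(L(Z(-1)) + b(-36, 45)) = √(√((-3 + (⅓)*(-1) + ((⅓)*(-1))*(-29 + (⅓)*(-1)))/(-29 + (⅓)*(-1))) + 35) = √(√((-3 - ⅓ - (-29 - ⅓)/3)/(-29 - ⅓)) + 35) = √(√((-3 - ⅓ - ⅓*(-88/3))/(-88/3)) + 35) = √(√(-3*(-3 - ⅓ + 88/9)/88) + 35) = √(√(-3/88*58/9) + 35) = √(√(-29/132) + 35) = √(I*√957/66 + 35) = √(35 + I*√957/66)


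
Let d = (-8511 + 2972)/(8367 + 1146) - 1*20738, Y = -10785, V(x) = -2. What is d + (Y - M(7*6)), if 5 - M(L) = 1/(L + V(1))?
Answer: -11997246607/380520 ≈ -31529.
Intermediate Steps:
M(L) = 5 - 1/(-2 + L) (M(L) = 5 - 1/(L - 2) = 5 - 1/(-2 + L))
d = -197286133/9513 (d = -5539/9513 - 20738 = -197286133/9513 ≈ -20739.)
d + (Y - M(7*6)) = -197286133/9513 + (-10785 - (-11 + 5*(7*6))/(-2 + 7*6)) = -197286133/9513 + (-10785 - (-11 + 5*42)/(-2 + 42)) = -197286133/9513 + (-10785 - (-11 + 210)/40) = -197286133/9513 + (-10785 - 199/40) = -197286133/9513 - 431599/40 = -11997246607/380520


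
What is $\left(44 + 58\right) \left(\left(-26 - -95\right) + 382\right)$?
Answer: $46002$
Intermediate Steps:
$\left(44 + 58\right) \left(\left(-26 - -95\right) + 382\right) = 102 \left(\left(-26 + 95\right) + 382\right) = 102 \left(69 + 382\right) = 102 \cdot 451 = 46002$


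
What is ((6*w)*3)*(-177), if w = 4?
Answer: -12744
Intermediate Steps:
((6*w)*3)*(-177) = ((6*4)*3)*(-177) = (24*3)*(-177) = 72*(-177) = -12744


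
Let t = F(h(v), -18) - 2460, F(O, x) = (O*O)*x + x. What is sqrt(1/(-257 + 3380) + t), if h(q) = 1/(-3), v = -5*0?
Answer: I*sqrt(2687528533)/1041 ≈ 49.8*I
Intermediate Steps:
v = 0
h(q) = -1/3
F(O, x) = x + x*O**2 (F(O, x) = O**2*x + x = x*O**2 + x = x + x*O**2)
t = -2480 (t = -18*(1 + (-1/3)**2) - 2460 = -18*(1 + 1/9) - 2460 = -18*10/9 - 2460 = -20 - 2460 = -2480)
sqrt(1/(-257 + 3380) + t) = sqrt(1/(-257 + 3380) - 2480) = sqrt(1/3123 - 2480) = sqrt(-7745039/3123) = I*sqrt(2687528533)/1041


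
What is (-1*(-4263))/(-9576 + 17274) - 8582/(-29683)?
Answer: 64200955/76166578 ≈ 0.84290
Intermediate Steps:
(-1*(-4263))/(-9576 + 17274) - 8582/(-29683) = 4263/7698 - 8582*(-1/29683) = 4263*(1/7698) + 8582/29683 = 1421/2566 + 8582/29683 = 64200955/76166578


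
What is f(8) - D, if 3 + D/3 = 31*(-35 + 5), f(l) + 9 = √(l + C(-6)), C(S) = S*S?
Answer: 2790 + 2*√11 ≈ 2796.6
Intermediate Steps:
C(S) = S²
f(l) = -9 + √(36 + l) (f(l) = -9 + √(l + (-6)²) = -9 + √(l + 36) = -9 + √(36 + l))
D = -2799 (D = -9 + 3*(31*(-35 + 5)) = -9 + 3*(31*(-30)) = -9 + 3*(-930) = -9 - 2790 = -2799)
f(8) - D = (-9 + √(36 + 8)) - 1*(-2799) = (-9 + √44) + 2799 = (-9 + 2*√11) + 2799 = 2790 + 2*√11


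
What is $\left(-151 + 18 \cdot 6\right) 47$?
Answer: $-2021$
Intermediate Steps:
$\left(-151 + 18 \cdot 6\right) 47 = \left(-151 + 108\right) 47 = \left(-43\right) 47 = -2021$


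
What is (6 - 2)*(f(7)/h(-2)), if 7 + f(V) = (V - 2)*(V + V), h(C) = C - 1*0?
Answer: -126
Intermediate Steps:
h(C) = C (h(C) = C + 0 = C)
f(V) = -7 + 2*V*(-2 + V) (f(V) = -7 + (V - 2)*(V + V) = -7 + (-2 + V)*(2*V) = -7 + 2*V*(-2 + V))
(6 - 2)*(f(7)/h(-2)) = (6 - 2)*((-7 - 4*7 + 2*7**2)/(-2)) = 4*((-7 - 28 + 2*49)*(-1/2)) = 4*((-7 - 28 + 98)*(-1/2)) = 4*(63*(-1/2)) = 4*(-63/2) = -126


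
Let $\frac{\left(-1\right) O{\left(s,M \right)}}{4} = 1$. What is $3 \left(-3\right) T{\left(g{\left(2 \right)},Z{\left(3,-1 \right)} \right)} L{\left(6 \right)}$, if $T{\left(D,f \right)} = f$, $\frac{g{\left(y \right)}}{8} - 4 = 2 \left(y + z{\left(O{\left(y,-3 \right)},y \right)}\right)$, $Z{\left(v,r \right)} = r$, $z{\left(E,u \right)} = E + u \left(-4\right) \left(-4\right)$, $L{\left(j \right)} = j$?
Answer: $54$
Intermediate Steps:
$O{\left(s,M \right)} = -4$ ($O{\left(s,M \right)} = \left(-4\right) 1 = -4$)
$z{\left(E,u \right)} = E + 16 u$ ($z{\left(E,u \right)} = E + - 4 u \left(-4\right) = E + 16 u$)
$g{\left(y \right)} = -32 + 272 y$ ($g{\left(y \right)} = 32 + 8 \cdot 2 \left(y + \left(-4 + 16 y\right)\right) = 32 + 8 \cdot 2 \left(-4 + 17 y\right) = 32 + 8 \left(-8 + 34 y\right) = 32 + \left(-64 + 272 y\right) = -32 + 272 y$)
$3 \left(-3\right) T{\left(g{\left(2 \right)},Z{\left(3,-1 \right)} \right)} L{\left(6 \right)} = 3 \left(-3\right) \left(-1\right) 6 = \left(-9\right) \left(-1\right) 6 = 9 \cdot 6 = 54$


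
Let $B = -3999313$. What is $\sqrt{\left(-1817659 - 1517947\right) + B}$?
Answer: $3 i \sqrt{814991} \approx 2708.3 i$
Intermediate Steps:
$\sqrt{\left(-1817659 - 1517947\right) + B} = \sqrt{\left(-1817659 - 1517947\right) - 3999313} = \sqrt{-3335606 - 3999313} = \sqrt{-7334919} = 3 i \sqrt{814991}$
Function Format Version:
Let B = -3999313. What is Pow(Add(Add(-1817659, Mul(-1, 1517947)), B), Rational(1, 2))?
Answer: Mul(3, I, Pow(814991, Rational(1, 2))) ≈ Mul(2708.3, I)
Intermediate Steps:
Pow(Add(Add(-1817659, Mul(-1, 1517947)), B), Rational(1, 2)) = Pow(Add(Add(-1817659, Mul(-1, 1517947)), -3999313), Rational(1, 2)) = Pow(Add(Add(-1817659, -1517947), -3999313), Rational(1, 2)) = Pow(Add(-3335606, -3999313), Rational(1, 2)) = Pow(-7334919, Rational(1, 2)) = Mul(3, I, Pow(814991, Rational(1, 2)))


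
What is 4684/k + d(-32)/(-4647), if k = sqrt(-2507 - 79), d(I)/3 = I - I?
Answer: -2342*I*sqrt(2586)/1293 ≈ -92.109*I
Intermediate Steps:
d(I) = 0 (d(I) = 3*(I - I) = 3*0 = 0)
k = I*sqrt(2586) (k = sqrt(-2586) = I*sqrt(2586) ≈ 50.853*I)
4684/k + d(-32)/(-4647) = 4684/((I*sqrt(2586))) + 0/(-4647) = 4684*(-I*sqrt(2586)/2586) + 0*(-1/4647) = -2342*I*sqrt(2586)/1293 + 0 = -2342*I*sqrt(2586)/1293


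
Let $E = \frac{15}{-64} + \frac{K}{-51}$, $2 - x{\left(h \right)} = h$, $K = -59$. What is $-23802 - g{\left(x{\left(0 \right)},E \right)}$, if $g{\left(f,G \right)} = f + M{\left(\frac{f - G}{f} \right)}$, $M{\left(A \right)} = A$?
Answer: $- \frac{155396029}{6528} \approx -23805.0$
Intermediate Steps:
$x{\left(h \right)} = 2 - h$
$E = \frac{3011}{3264}$ ($E = \frac{15}{-64} - \frac{59}{-51} = 15 \left(- \frac{1}{64}\right) - - \frac{59}{51} = - \frac{15}{64} + \frac{59}{51} = \frac{3011}{3264} \approx 0.92249$)
$g{\left(f,G \right)} = f + \frac{f - G}{f}$
$-23802 - g{\left(x{\left(0 \right)},E \right)} = -23802 - \left(1 + \left(2 - 0\right) - \frac{3011}{3264 \left(2 - 0\right)}\right) = -23802 - \left(1 + \left(2 + 0\right) - \frac{3011}{3264 \left(2 + 0\right)}\right) = -23802 - \left(1 + 2 - \frac{3011}{3264 \cdot 2}\right) = -23802 - \left(1 + 2 - \frac{3011}{3264} \cdot \frac{1}{2}\right) = -23802 - \left(1 + 2 - \frac{3011}{6528}\right) = -23802 - \frac{16573}{6528} = - \frac{155396029}{6528}$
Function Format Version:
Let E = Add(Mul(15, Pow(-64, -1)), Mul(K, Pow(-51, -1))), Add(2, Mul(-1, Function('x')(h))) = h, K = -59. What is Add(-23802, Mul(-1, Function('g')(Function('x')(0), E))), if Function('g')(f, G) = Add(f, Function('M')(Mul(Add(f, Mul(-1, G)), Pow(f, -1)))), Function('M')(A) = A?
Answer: Rational(-155396029, 6528) ≈ -23805.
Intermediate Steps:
Function('x')(h) = Add(2, Mul(-1, h))
E = Rational(3011, 3264) (E = Add(Mul(15, Pow(-64, -1)), Mul(-59, Pow(-51, -1))) = Add(Mul(15, Rational(-1, 64)), Mul(-59, Rational(-1, 51))) = Add(Rational(-15, 64), Rational(59, 51)) = Rational(3011, 3264) ≈ 0.92249)
Function('g')(f, G) = Add(f, Mul(Pow(f, -1), Add(f, Mul(-1, G)))) (Function('g')(f, G) = Add(f, Mul(Add(f, Mul(-1, G)), Pow(f, -1))) = Add(f, Mul(Pow(f, -1), Add(f, Mul(-1, G)))))
Add(-23802, Mul(-1, Function('g')(Function('x')(0), E))) = Add(-23802, Mul(-1, Add(1, Add(2, Mul(-1, 0)), Mul(-1, Rational(3011, 3264), Pow(Add(2, Mul(-1, 0)), -1))))) = Add(-23802, Mul(-1, Add(1, Add(2, 0), Mul(-1, Rational(3011, 3264), Pow(Add(2, 0), -1))))) = Add(-23802, Mul(-1, Add(1, 2, Mul(-1, Rational(3011, 3264), Pow(2, -1))))) = Add(-23802, Mul(-1, Add(1, 2, Mul(-1, Rational(3011, 3264), Rational(1, 2))))) = Add(-23802, Mul(-1, Add(1, 2, Rational(-3011, 6528)))) = Add(-23802, Mul(-1, Rational(16573, 6528))) = Add(-23802, Rational(-16573, 6528)) = Rational(-155396029, 6528)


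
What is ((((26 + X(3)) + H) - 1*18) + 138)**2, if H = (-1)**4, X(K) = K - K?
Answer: 21609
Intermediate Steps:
X(K) = 0
H = 1
((((26 + X(3)) + H) - 1*18) + 138)**2 = ((((26 + 0) + 1) - 1*18) + 138)**2 = (((26 + 1) - 18) + 138)**2 = ((27 - 18) + 138)**2 = (9 + 138)**2 = 147**2 = 21609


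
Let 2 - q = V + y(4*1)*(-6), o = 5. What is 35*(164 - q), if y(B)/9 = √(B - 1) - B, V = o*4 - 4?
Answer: 13790 - 1890*√3 ≈ 10516.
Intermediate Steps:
V = 16 (V = 5*4 - 4 = 20 - 4 = 16)
y(B) = -9*B + 9*√(-1 + B) (y(B) = 9*(√(B - 1) - B) = 9*(√(-1 + B) - B) = -9*B + 9*√(-1 + B))
q = -230 + 54*√3 (q = 2 - (16 + (-36 + 9*√(-1 + 4*1))*(-6)) = 2 - (16 + (-9*4 + 9*√(-1 + 4))*(-6)) = 2 - (16 + (-36 + 9*√3)*(-6)) = 2 - (16 + (216 - 54*√3)) = 2 - (232 - 54*√3) = 2 + (-232 + 54*√3) = -230 + 54*√3 ≈ -136.47)
35*(164 - q) = 35*(164 - (-230 + 54*√3)) = 35*(164 + (230 - 54*√3)) = 35*(394 - 54*√3) = 13790 - 1890*√3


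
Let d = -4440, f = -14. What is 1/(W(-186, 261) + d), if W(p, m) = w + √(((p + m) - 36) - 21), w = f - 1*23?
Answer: -4477/20043511 - 3*√2/20043511 ≈ -0.00022358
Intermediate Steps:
w = -37 (w = -14 - 1*23 = -14 - 23 = -37)
W(p, m) = -37 + √(-57 + m + p) (W(p, m) = -37 + √(((p + m) - 36) - 21) = -37 + √(((m + p) - 36) - 21) = -37 + √((-36 + m + p) - 21) = -37 + √(-57 + m + p))
1/(W(-186, 261) + d) = 1/((-37 + √(-57 + 261 - 186)) - 4440) = 1/((-37 + √18) - 4440) = 1/((-37 + 3*√2) - 4440) = 1/(-4477 + 3*√2)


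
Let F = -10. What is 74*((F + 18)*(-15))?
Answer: -8880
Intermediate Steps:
74*((F + 18)*(-15)) = 74*((-10 + 18)*(-15)) = 74*(8*(-15)) = 74*(-120) = -8880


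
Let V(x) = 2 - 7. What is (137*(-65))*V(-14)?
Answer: 44525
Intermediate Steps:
V(x) = -5
(137*(-65))*V(-14) = (137*(-65))*(-5) = -8905*(-5) = 44525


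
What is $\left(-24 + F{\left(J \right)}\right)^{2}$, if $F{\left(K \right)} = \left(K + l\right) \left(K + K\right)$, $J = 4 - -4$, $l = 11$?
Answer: $78400$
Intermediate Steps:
$J = 8$ ($J = 4 + 4 = 8$)
$F{\left(K \right)} = 2 K \left(11 + K\right)$ ($F{\left(K \right)} = \left(K + 11\right) \left(K + K\right) = \left(11 + K\right) 2 K = 2 K \left(11 + K\right)$)
$\left(-24 + F{\left(J \right)}\right)^{2} = \left(-24 + 2 \cdot 8 \left(11 + 8\right)\right)^{2} = \left(-24 + 2 \cdot 8 \cdot 19\right)^{2} = \left(-24 + 304\right)^{2} = 280^{2} = 78400$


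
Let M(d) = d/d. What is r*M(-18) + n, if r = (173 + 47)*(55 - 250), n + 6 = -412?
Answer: -43318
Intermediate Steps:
n = -418 (n = -6 - 412 = -418)
M(d) = 1
r = -42900 (r = 220*(-195) = -42900)
r*M(-18) + n = -42900*1 - 418 = -42900 - 418 = -43318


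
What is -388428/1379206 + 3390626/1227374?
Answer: 1049906323721/423200396261 ≈ 2.4809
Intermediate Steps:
-388428/1379206 + 3390626/1227374 = -388428*1/1379206 + 3390626*(1/1227374) = -194214/689603 + 1695313/613687 = 1049906323721/423200396261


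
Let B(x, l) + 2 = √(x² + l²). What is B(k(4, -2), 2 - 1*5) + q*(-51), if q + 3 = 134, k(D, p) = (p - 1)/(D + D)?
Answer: -6683 + 3*√65/8 ≈ -6680.0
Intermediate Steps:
k(D, p) = (-1 + p)/(2*D) (k(D, p) = (-1 + p)/((2*D)) = (-1 + p)*(1/(2*D)) = (-1 + p)/(2*D))
q = 131 (q = -3 + 134 = 131)
B(x, l) = -2 + √(l² + x²) (B(x, l) = -2 + √(x² + l²) = -2 + √(l² + x²))
B(k(4, -2), 2 - 1*5) + q*(-51) = (-2 + √((2 - 1*5)² + ((½)*(-1 - 2)/4)²)) + 131*(-51) = (-2 + √((2 - 5)² + ((½)*(¼)*(-3))²)) - 6681 = (-2 + √((-3)² + (-3/8)²)) - 6681 = (-2 + √(9 + 9/64)) - 6681 = (-2 + √(585/64)) - 6681 = (-2 + 3*√65/8) - 6681 = -6683 + 3*√65/8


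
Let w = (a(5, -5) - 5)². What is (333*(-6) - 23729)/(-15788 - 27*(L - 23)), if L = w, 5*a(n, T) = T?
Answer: 25727/16139 ≈ 1.5941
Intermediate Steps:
a(n, T) = T/5
w = 36 (w = ((⅕)*(-5) - 5)² = (-1 - 5)² = (-6)² = 36)
L = 36
(333*(-6) - 23729)/(-15788 - 27*(L - 23)) = (333*(-6) - 23729)/(-15788 - 27*(36 - 23)) = (-1998 - 23729)/(-15788 - 27*13) = -25727/(-15788 - 351) = -25727/(-16139) = -25727*(-1/16139) = 25727/16139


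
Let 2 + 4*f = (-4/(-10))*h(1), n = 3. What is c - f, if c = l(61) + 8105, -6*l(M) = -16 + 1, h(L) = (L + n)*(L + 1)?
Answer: 40536/5 ≈ 8107.2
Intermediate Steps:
h(L) = (1 + L)*(3 + L) (h(L) = (L + 3)*(L + 1) = (3 + L)*(1 + L) = (1 + L)*(3 + L))
l(M) = 5/2 (l(M) = -(-16 + 1)/6 = -⅙*(-15) = 5/2)
c = 16215/2 (c = 5/2 + 8105 = 16215/2 ≈ 8107.5)
f = 3/10 (f = -½ + ((-4/(-10))*(3 + 1² + 4*1))/4 = -½ + ((-⅒*(-4))*(3 + 1 + 4))/4 = -½ + ((⅖)*8)/4 = -½ + (¼)*(16/5) = -½ + ⅘ = 3/10 ≈ 0.30000)
c - f = 16215/2 - 1*3/10 = 16215/2 - 3/10 = 40536/5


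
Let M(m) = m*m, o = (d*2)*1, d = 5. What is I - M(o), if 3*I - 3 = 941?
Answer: 644/3 ≈ 214.67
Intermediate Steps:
I = 944/3 (I = 1 + (⅓)*941 = 1 + 941/3 = 944/3 ≈ 314.67)
o = 10 (o = (5*2)*1 = 10*1 = 10)
M(m) = m²
I - M(o) = 944/3 - 1*10² = 944/3 - 1*100 = 944/3 - 100 = 644/3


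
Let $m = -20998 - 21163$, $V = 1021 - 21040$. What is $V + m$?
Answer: $-62180$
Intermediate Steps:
$V = -20019$ ($V = 1021 - 21040 = -20019$)
$m = -42161$
$V + m = -20019 - 42161 = -62180$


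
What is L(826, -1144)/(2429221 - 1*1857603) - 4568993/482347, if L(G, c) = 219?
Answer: -2611613006681/275718227446 ≈ -9.4720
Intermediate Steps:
L(826, -1144)/(2429221 - 1*1857603) - 4568993/482347 = 219/(2429221 - 1*1857603) - 4568993/482347 = 219/(2429221 - 1857603) - 4568993*1/482347 = 219/571618 - 4568993/482347 = -2611613006681/275718227446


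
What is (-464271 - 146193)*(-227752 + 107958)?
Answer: 73129924416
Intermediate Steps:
(-464271 - 146193)*(-227752 + 107958) = -610464*(-119794) = 73129924416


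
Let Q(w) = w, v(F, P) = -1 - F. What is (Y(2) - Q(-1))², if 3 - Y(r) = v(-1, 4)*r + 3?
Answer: 1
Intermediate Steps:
Y(r) = 0 (Y(r) = 3 - ((-1 - 1*(-1))*r + 3) = 3 - ((-1 + 1)*r + 3) = 3 - (0*r + 3) = 3 - (0 + 3) = 3 - 1*3 = 3 - 3 = 0)
(Y(2) - Q(-1))² = (0 - 1*(-1))² = (0 + 1)² = 1² = 1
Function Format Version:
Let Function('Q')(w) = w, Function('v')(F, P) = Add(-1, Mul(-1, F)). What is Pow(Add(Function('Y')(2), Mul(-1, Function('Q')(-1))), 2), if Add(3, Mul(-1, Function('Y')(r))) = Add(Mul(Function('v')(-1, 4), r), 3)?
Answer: 1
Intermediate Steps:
Function('Y')(r) = 0 (Function('Y')(r) = Add(3, Mul(-1, Add(Mul(Add(-1, Mul(-1, -1)), r), 3))) = Add(3, Mul(-1, Add(Mul(Add(-1, 1), r), 3))) = Add(3, Mul(-1, Add(Mul(0, r), 3))) = Add(3, Mul(-1, Add(0, 3))) = Add(3, Mul(-1, 3)) = Add(3, -3) = 0)
Pow(Add(Function('Y')(2), Mul(-1, Function('Q')(-1))), 2) = Pow(Add(0, Mul(-1, -1)), 2) = Pow(Add(0, 1), 2) = Pow(1, 2) = 1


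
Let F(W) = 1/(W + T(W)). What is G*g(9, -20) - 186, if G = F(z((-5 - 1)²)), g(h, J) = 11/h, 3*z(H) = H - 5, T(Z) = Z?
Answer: -34585/186 ≈ -185.94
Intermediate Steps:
z(H) = -5/3 + H/3 (z(H) = (H - 5)/3 = (-5 + H)/3 = -5/3 + H/3)
F(W) = 1/(2*W) (F(W) = 1/(W + W) = 1/(2*W))
G = 3/62 (G = 1/(2*(-5/3 + (-5 - 1)²/3)) = 1/(2*(-5/3 + (⅓)*(-6)²)) = 1/(2*(-5/3 + (⅓)*36)) = 1/(2*(-5/3 + 12)) = 1/(2*(31/3)) = (½)*(3/31) = 3/62 ≈ 0.048387)
G*g(9, -20) - 186 = 3*(11/9)/62 - 186 = 3*(11*(⅑))/62 - 186 = (3/62)*(11/9) - 186 = 11/186 - 186 = -34585/186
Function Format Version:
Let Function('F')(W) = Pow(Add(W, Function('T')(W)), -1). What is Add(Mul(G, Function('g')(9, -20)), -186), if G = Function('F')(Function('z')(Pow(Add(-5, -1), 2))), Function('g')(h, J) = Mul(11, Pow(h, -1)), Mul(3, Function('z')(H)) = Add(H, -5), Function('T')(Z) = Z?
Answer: Rational(-34585, 186) ≈ -185.94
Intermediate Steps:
Function('z')(H) = Add(Rational(-5, 3), Mul(Rational(1, 3), H)) (Function('z')(H) = Mul(Rational(1, 3), Add(H, -5)) = Mul(Rational(1, 3), Add(-5, H)) = Add(Rational(-5, 3), Mul(Rational(1, 3), H)))
Function('F')(W) = Mul(Rational(1, 2), Pow(W, -1)) (Function('F')(W) = Pow(Add(W, W), -1) = Pow(Mul(2, W), -1) = Mul(Rational(1, 2), Pow(W, -1)))
G = Rational(3, 62) (G = Mul(Rational(1, 2), Pow(Add(Rational(-5, 3), Mul(Rational(1, 3), Pow(Add(-5, -1), 2))), -1)) = Mul(Rational(1, 2), Pow(Add(Rational(-5, 3), Mul(Rational(1, 3), Pow(-6, 2))), -1)) = Mul(Rational(1, 2), Pow(Add(Rational(-5, 3), Mul(Rational(1, 3), 36)), -1)) = Mul(Rational(1, 2), Pow(Add(Rational(-5, 3), 12), -1)) = Mul(Rational(1, 2), Pow(Rational(31, 3), -1)) = Mul(Rational(1, 2), Rational(3, 31)) = Rational(3, 62) ≈ 0.048387)
Add(Mul(G, Function('g')(9, -20)), -186) = Add(Mul(Rational(3, 62), Mul(11, Pow(9, -1))), -186) = Add(Mul(Rational(3, 62), Mul(11, Rational(1, 9))), -186) = Add(Mul(Rational(3, 62), Rational(11, 9)), -186) = Add(Rational(11, 186), -186) = Rational(-34585, 186)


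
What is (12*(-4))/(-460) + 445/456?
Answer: 56647/52440 ≈ 1.0802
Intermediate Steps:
(12*(-4))/(-460) + 445/456 = -48*(-1/460) + 445*(1/456) = 12/115 + 445/456 = 56647/52440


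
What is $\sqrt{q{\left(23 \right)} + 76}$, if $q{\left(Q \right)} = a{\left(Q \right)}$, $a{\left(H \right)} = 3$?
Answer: $\sqrt{79} \approx 8.8882$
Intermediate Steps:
$q{\left(Q \right)} = 3$
$\sqrt{q{\left(23 \right)} + 76} = \sqrt{3 + 76} = \sqrt{79}$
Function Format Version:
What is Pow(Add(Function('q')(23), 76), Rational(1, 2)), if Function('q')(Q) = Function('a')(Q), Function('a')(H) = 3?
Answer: Pow(79, Rational(1, 2)) ≈ 8.8882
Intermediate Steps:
Function('q')(Q) = 3
Pow(Add(Function('q')(23), 76), Rational(1, 2)) = Pow(Add(3, 76), Rational(1, 2)) = Pow(79, Rational(1, 2))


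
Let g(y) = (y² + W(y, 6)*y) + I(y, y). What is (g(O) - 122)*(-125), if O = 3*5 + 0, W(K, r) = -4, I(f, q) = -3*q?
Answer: 250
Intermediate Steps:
O = 15 (O = 15 + 0 = 15)
g(y) = y² - 7*y (g(y) = (y² - 4*y) - 3*y = y² - 7*y)
(g(O) - 122)*(-125) = (15*(-7 + 15) - 122)*(-125) = (15*8 - 122)*(-125) = (120 - 122)*(-125) = -2*(-125) = 250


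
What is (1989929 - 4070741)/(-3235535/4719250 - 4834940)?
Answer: 45673823400/106126948049 ≈ 0.43037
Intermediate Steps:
(1989929 - 4070741)/(-3235535/4719250 - 4834940) = -2080812/(-3235535*1/4719250 - 4834940) = -2080812/(-15049/21950 - 4834940) = -2080812/(-106126948049/21950) = -2080812*(-21950/106126948049) = 45673823400/106126948049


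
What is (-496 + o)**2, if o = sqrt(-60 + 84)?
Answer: 246040 - 1984*sqrt(6) ≈ 2.4118e+5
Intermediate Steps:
o = 2*sqrt(6) (o = sqrt(24) = 2*sqrt(6) ≈ 4.8990)
(-496 + o)**2 = (-496 + 2*sqrt(6))**2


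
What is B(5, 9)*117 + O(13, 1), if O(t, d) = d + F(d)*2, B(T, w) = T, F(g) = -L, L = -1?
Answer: 588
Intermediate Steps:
F(g) = 1 (F(g) = -1*(-1) = 1)
O(t, d) = 2 + d (O(t, d) = d + 1*2 = d + 2 = 2 + d)
B(5, 9)*117 + O(13, 1) = 5*117 + (2 + 1) = 585 + 3 = 588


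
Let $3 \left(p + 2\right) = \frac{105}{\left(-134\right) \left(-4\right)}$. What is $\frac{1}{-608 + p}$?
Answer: $- \frac{536}{326925} \approx -0.0016395$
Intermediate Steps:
$p = - \frac{1037}{536}$ ($p = -2 + \frac{105 \frac{1}{\left(-134\right) \left(-4\right)}}{3} = -2 + \frac{105 \cdot \frac{1}{536}}{3} = -2 + \frac{1}{3} \cdot \frac{105}{536} = -2 + \frac{35}{536} = - \frac{1037}{536} \approx -1.9347$)
$\frac{1}{-608 + p} = \frac{1}{-608 - \frac{1037}{536}} = \frac{1}{- \frac{326925}{536}} = - \frac{536}{326925}$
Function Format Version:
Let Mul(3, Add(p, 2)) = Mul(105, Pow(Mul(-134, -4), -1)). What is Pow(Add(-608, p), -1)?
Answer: Rational(-536, 326925) ≈ -0.0016395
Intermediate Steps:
p = Rational(-1037, 536) (p = Add(-2, Mul(Rational(1, 3), Mul(105, Pow(Mul(-134, -4), -1)))) = Add(-2, Mul(Rational(1, 3), Mul(105, Pow(536, -1)))) = Add(-2, Mul(Rational(1, 3), Mul(105, Rational(1, 536)))) = Add(-2, Mul(Rational(1, 3), Rational(105, 536))) = Add(-2, Rational(35, 536)) = Rational(-1037, 536) ≈ -1.9347)
Pow(Add(-608, p), -1) = Pow(Add(-608, Rational(-1037, 536)), -1) = Pow(Rational(-326925, 536), -1) = Rational(-536, 326925)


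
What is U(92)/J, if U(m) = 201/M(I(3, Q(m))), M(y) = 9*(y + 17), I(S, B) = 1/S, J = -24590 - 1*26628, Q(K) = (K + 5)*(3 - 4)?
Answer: -67/2663336 ≈ -2.5156e-5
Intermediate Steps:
Q(K) = -5 - K (Q(K) = (5 + K)*(-1) = -5 - K)
J = -51218 (J = -24590 - 26628 = -51218)
M(y) = 153 + 9*y (M(y) = 9*(17 + y) = 153 + 9*y)
U(m) = 67/52 (U(m) = 201/(153 + 9/3) = 201/(153 + 9*(1/3)) = 201/(153 + 3) = 201/156 = 201*(1/156) = 67/52)
U(92)/J = (67/52)/(-51218) = (67/52)*(-1/51218) = -67/2663336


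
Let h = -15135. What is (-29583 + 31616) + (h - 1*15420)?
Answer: -28522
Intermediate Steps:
(-29583 + 31616) + (h - 1*15420) = (-29583 + 31616) + (-15135 - 1*15420) = 2033 + (-15135 - 15420) = 2033 - 30555 = -28522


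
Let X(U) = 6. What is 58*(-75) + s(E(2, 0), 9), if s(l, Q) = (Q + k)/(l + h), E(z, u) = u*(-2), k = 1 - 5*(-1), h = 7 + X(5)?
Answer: -56535/13 ≈ -4348.8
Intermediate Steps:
h = 13 (h = 7 + 6 = 13)
k = 6 (k = 1 + 5 = 6)
E(z, u) = -2*u
s(l, Q) = (6 + Q)/(13 + l) (s(l, Q) = (Q + 6)/(l + 13) = (6 + Q)/(13 + l))
58*(-75) + s(E(2, 0), 9) = 58*(-75) + (6 + 9)/(13 - 2*0) = -4350 + 15/(13 + 0) = -4350 + 15/13 = -56535/13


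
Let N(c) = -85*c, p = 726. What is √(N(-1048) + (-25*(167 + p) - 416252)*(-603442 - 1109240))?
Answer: √751143022594 ≈ 8.6669e+5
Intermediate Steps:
N(c) = -85*c
√(N(-1048) + (-25*(167 + p) - 416252)*(-603442 - 1109240)) = √(-85*(-1048) + (-25*(167 + 726) - 416252)*(-603442 - 1109240)) = √(89080 + (-25*893 - 416252)*(-1712682)) = √(89080 + (-22325 - 416252)*(-1712682)) = √(89080 - 438577*(-1712682)) = √(89080 + 751142933514) = √751143022594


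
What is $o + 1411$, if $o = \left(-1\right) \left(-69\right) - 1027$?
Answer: $453$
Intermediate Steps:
$o = -958$ ($o = 69 - 1027 = -958$)
$o + 1411 = -958 + 1411 = 453$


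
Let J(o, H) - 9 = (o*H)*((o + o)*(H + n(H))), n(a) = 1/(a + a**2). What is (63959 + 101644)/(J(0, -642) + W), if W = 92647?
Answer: 165603/92656 ≈ 1.7873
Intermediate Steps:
J(o, H) = 9 + 2*H*o**2*(H + 1/(H*(1 + H))) (J(o, H) = 9 + (o*H)*((o + o)*(H + 1/(H*(1 + H)))) = 9 + (H*o)*((2*o)*(H + 1/(H*(1 + H)))) = 9 + (H*o)*(2*o*(H + 1/(H*(1 + H)))) = 9 + 2*H*o**2*(H + 1/(H*(1 + H))))
(63959 + 101644)/(J(0, -642) + W) = (63959 + 101644)/((2*0**2 + (1 - 642)*(9 + 2*(-642)**2*0**2))/(1 - 642) + 92647) = 165603/((2*0 - 641*(9 + 2*412164*0))/(-641) + 92647) = 165603/(-(0 - 641*(9 + 0))/641 + 92647) = 165603/(-(0 - 641*9)/641 + 92647) = 165603/(-(0 - 5769)/641 + 92647) = 165603/(-1/641*(-5769) + 92647) = 165603/(9 + 92647) = 165603/92656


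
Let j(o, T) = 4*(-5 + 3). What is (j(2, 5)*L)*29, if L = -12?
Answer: 2784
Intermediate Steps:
j(o, T) = -8 (j(o, T) = 4*(-2) = -8)
(j(2, 5)*L)*29 = -8*(-12)*29 = 96*29 = 2784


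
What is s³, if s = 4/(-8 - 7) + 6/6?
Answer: 1331/3375 ≈ 0.39437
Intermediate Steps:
s = 11/15 (s = 4/(-15) + 6*(⅙) = 4*(-1/15) + 1 = -4/15 + 1 = 11/15 ≈ 0.73333)
s³ = (11/15)³ = 1331/3375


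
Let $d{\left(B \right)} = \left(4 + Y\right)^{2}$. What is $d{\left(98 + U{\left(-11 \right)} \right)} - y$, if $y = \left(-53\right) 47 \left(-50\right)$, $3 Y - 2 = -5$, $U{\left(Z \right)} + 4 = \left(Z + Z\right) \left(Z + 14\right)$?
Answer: $-124541$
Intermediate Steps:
$U{\left(Z \right)} = -4 + 2 Z \left(14 + Z\right)$ ($U{\left(Z \right)} = -4 + \left(Z + Z\right) \left(Z + 14\right) = -4 + 2 Z \left(14 + Z\right)$)
$Y = -1$ ($Y = \frac{2}{3} + \frac{1}{3} \left(-5\right) = \frac{2}{3} - \frac{5}{3} = -1$)
$d{\left(B \right)} = 9$ ($d{\left(B \right)} = \left(4 - 1\right)^{2} = 3^{2} = 9$)
$y = 124550$ ($y = \left(-2491\right) \left(-50\right) = 124550$)
$d{\left(98 + U{\left(-11 \right)} \right)} - y = 9 - 124550 = -124541$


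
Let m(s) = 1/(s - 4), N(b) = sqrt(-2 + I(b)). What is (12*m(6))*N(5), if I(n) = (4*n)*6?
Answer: 6*sqrt(118) ≈ 65.177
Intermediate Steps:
I(n) = 24*n
N(b) = sqrt(-2 + 24*b)
m(s) = 1/(-4 + s)
(12*m(6))*N(5) = (12/(-4 + 6))*sqrt(-2 + 24*5) = (12/2)*sqrt(-2 + 120) = (12*(1/2))*sqrt(118) = 6*sqrt(118)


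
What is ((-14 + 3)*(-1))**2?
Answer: 121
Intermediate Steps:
((-14 + 3)*(-1))**2 = (-11*(-1))**2 = 11**2 = 121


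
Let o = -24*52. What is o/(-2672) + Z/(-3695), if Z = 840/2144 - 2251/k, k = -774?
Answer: 29834829437/63999513540 ≈ 0.46617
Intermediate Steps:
o = -1248
Z = 342269/103716 (Z = 840/2144 - 2251/(-774) = 840*(1/2144) - 2251*(-1/774) = 105/268 + 2251/774 = 342269/103716 ≈ 3.3001)
o/(-2672) + Z/(-3695) = -1248/(-2672) + (342269/103716)/(-3695) = -1248*(-1/2672) + (342269/103716)*(-1/3695) = 78/167 - 342269/383230620 = 29834829437/63999513540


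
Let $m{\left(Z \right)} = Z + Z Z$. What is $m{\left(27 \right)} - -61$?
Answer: $817$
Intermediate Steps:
$m{\left(Z \right)} = Z + Z^{2}$
$m{\left(27 \right)} - -61 = 27 \left(1 + 27\right) - -61 = 27 \cdot 28 + 61 = 756 + 61 = 817$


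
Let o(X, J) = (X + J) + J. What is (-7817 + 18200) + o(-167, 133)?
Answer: 10482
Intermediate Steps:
o(X, J) = X + 2*J (o(X, J) = (J + X) + J = X + 2*J)
(-7817 + 18200) + o(-167, 133) = (-7817 + 18200) + (-167 + 2*133) = 10383 + (-167 + 266) = 10383 + 99 = 10482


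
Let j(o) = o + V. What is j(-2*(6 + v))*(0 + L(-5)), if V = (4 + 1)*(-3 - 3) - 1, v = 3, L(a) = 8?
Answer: -392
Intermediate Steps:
V = -31 (V = 5*(-6) - 1 = -30 - 1 = -31)
j(o) = -31 + o (j(o) = o - 31 = -31 + o)
j(-2*(6 + v))*(0 + L(-5)) = (-31 - 2*(6 + 3))*(0 + 8) = (-31 - 2*9)*8 = (-31 - 18)*8 = -49*8 = -392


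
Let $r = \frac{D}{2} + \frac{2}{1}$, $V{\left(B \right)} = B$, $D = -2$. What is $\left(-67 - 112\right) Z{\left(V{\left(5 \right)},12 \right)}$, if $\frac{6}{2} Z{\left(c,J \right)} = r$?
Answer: $- \frac{179}{3} \approx -59.667$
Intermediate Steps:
$r = 1$ ($r = - \frac{2}{2} + \frac{2}{1} = \left(-2\right) \frac{1}{2} + 2 \cdot 1 = -1 + 2 = 1$)
$Z{\left(c,J \right)} = \frac{1}{3}$ ($Z{\left(c,J \right)} = \frac{1}{3} \cdot 1 = \frac{1}{3}$)
$\left(-67 - 112\right) Z{\left(V{\left(5 \right)},12 \right)} = \left(-67 - 112\right) \frac{1}{3} = \left(-179\right) \frac{1}{3} = - \frac{179}{3}$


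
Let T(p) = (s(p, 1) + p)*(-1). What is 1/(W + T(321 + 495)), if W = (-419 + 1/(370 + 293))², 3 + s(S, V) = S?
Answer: 439569/76454559715 ≈ 5.7494e-6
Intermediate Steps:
s(S, V) = -3 + S
T(p) = 3 - 2*p (T(p) = ((-3 + p) + p)*(-1) = (-3 + 2*p)*(-1) = 3 - 2*p)
W = 77170617616/439569 (W = (-419 + 1/663)² = (-277796/663)² = 77170617616/439569 ≈ 1.7556e+5)
1/(W + T(321 + 495)) = 1/(77170617616/439569 + (3 - 2*(321 + 495))) = 1/(77170617616/439569 + (3 - 2*816)) = 1/(77170617616/439569 + (3 - 1632)) = 1/(77170617616/439569 - 1629) = 1/(76454559715/439569) = 439569/76454559715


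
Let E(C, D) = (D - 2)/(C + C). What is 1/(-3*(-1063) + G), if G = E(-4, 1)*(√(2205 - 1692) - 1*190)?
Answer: 202576/641203171 - 24*√57/641203171 ≈ 0.00031565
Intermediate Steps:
E(C, D) = (-2 + D)/(2*C) (E(C, D) = (-2 + D)/((2*C)) = (-2 + D)*(1/(2*C)) = (-2 + D)/(2*C))
G = -95/4 + 3*√57/8 (G = ((½)*(-2 + 1)/(-4))*(√(2205 - 1692) - 1*190) = ((½)*(-¼)*(-1))*(√513 - 190) = (3*√57 - 190)/8 = (-190 + 3*√57)/8 = -95/4 + 3*√57/8 ≈ -20.919)
1/(-3*(-1063) + G) = 1/(-3*(-1063) + (-95/4 + 3*√57/8)) = 1/(3189 + (-95/4 + 3*√57/8)) = 1/(12661/4 + 3*√57/8)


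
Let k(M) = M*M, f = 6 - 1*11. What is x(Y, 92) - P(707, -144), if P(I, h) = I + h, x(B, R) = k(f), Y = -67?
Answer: -538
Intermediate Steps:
f = -5 (f = 6 - 11 = -5)
k(M) = M²
x(B, R) = 25 (x(B, R) = (-5)² = 25)
x(Y, 92) - P(707, -144) = 25 - (707 - 144) = 25 - 1*563 = 25 - 563 = -538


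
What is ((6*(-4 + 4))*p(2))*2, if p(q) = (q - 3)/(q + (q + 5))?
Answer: 0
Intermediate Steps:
p(q) = (-3 + q)/(5 + 2*q) (p(q) = (-3 + q)/(q + (5 + q)) = (-3 + q)/(5 + 2*q))
((6*(-4 + 4))*p(2))*2 = ((6*(-4 + 4))*((-3 + 2)/(5 + 2*2)))*2 = ((6*0)*(-1/(5 + 4)))*2 = (0*(-1/9))*2 = (0*((⅑)*(-1)))*2 = (0*(-⅑))*2 = 0*2 = 0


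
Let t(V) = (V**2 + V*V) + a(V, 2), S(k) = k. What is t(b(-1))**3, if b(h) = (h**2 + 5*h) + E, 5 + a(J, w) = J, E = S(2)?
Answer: 1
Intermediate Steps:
E = 2
a(J, w) = -5 + J
b(h) = 2 + h**2 + 5*h (b(h) = (h**2 + 5*h) + 2 = 2 + h**2 + 5*h)
t(V) = -5 + V + 2*V**2 (t(V) = (V**2 + V*V) + (-5 + V) = (V**2 + V**2) + (-5 + V) = 2*V**2 + (-5 + V) = -5 + V + 2*V**2)
t(b(-1))**3 = (-5 + (2 + (-1)**2 + 5*(-1)) + 2*(2 + (-1)**2 + 5*(-1))**2)**3 = (-5 + (2 + 1 - 5) + 2*(2 + 1 - 5)**2)**3 = (-5 - 2 + 2*(-2)**2)**3 = (-5 - 2 + 2*4)**3 = (-5 - 2 + 8)**3 = 1**3 = 1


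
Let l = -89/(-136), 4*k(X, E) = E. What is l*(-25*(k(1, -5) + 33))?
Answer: -282575/544 ≈ -519.44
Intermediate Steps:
k(X, E) = E/4
l = 89/136 (l = -89*(-1/136) = 89/136 ≈ 0.65441)
l*(-25*(k(1, -5) + 33)) = 89*(-25*((¼)*(-5) + 33))/136 = 89*(-25*(-5/4 + 33))/136 = 89*(-25*127/4)/136 = (89/136)*(-3175/4) = -282575/544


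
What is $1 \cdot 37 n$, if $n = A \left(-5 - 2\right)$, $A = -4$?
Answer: $1036$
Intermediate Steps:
$n = 28$ ($n = - 4 \left(-5 - 2\right) = \left(-4\right) \left(-7\right) = 28$)
$1 \cdot 37 n = 1 \cdot 37 \cdot 28 = 37 \cdot 28 = 1036$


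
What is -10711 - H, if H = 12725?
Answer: -23436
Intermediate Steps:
-10711 - H = -10711 - 1*12725 = -10711 - 12725 = -23436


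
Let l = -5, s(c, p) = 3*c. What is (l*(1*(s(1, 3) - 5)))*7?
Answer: 70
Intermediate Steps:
(l*(1*(s(1, 3) - 5)))*7 = -5*(3*1 - 5)*7 = -5*(3 - 5)*7 = -5*(-2)*7 = 10*7 = 70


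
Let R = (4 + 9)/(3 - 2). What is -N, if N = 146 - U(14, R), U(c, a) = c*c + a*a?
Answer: 219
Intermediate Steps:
R = 13 (R = 13/1 = 13*1 = 13)
U(c, a) = a² + c² (U(c, a) = c² + a² = a² + c²)
N = -219 (N = 146 - (13² + 14²) = 146 - (169 + 196) = 146 - 1*365 = 146 - 365 = -219)
-N = -1*(-219) = 219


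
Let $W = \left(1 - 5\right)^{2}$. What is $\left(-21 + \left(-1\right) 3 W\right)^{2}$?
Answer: $4761$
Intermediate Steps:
$W = 16$ ($W = \left(-4\right)^{2} = 16$)
$\left(-21 + \left(-1\right) 3 W\right)^{2} = \left(-21 + \left(-1\right) 3 \cdot 16\right)^{2} = \left(-21 - 48\right)^{2} = \left(-69\right)^{2} = 4761$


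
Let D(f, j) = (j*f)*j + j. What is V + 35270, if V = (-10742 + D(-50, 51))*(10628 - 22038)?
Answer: 1605890080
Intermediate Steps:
D(f, j) = j + f*j² (D(f, j) = (f*j)*j + j = f*j² + j = j + f*j²)
V = 1605854810 (V = (-10742 + 51*(1 - 50*51))*(10628 - 22038) = (-10742 + 51*(1 - 2550))*(-11410) = (-10742 + 51*(-2549))*(-11410) = (-10742 - 129999)*(-11410) = -140741*(-11410) = 1605854810)
V + 35270 = 1605854810 + 35270 = 1605890080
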